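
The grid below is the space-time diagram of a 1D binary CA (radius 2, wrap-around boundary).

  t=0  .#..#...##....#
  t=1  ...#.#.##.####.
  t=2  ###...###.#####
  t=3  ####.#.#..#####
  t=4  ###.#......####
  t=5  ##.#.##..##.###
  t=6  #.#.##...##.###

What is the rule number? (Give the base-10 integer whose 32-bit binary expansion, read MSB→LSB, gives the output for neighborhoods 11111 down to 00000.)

  #####|#  b31=1 t=2,i=0
  ####.|#  b30=1 t=1,i=12
  ###.#|.  b29=0 t=2,i=8
  ###..|#  b28=1 t=1,i=13
  ##.##|.  b27=0 t=1,i=9
  ##.#.|#  b26=1 t=3,i=4
  ##..#|.  b25=0 t=5,i=7
  ##...|#  b24=1 t=0,i=10
  #.###|#  b23=1 t=1,i=10
  #.##.|#  b22=1 t=1,i=7
  #.#.#|.  b21=0 t=1,i=5
  #.#..|.  b20=0 t=0,i=1
  #..##|.  b19=0 t=3,i=9
  #..#.|#  b18=1 t=0,i=3
  #...#|.  b17=0 t=0,i=6
  #....|#  b16=1 t=0,i=11
  .####|#  b15=1 t=1,i=11
  .###.|#  b14=1 t=2,i=7
  .##.#|#  b13=1 t=1,i=8
  .##..|.  b12=0 t=0,i=9
  .#.##|#  b11=1 t=1,i=6
  .#.#.|.  b10=0 t=0,i=0
  .#..#|.  b9=0 t=0,i=2
  .#...|#  b8=1 t=0,i=5
  ..###|.  b7=0 t=2,i=6
  ..##.|#  b6=1 t=0,i=8
  ..#.#|.  b5=0 t=0,i=14
  ..#..|.  b4=0 t=0,i=4
  ...##|#  b3=1 t=0,i=7
  ...#.|#  b2=1 t=0,i=13
  ....#|#  b1=1 t=0,i=12
  .....|.  b0=0 t=4,i=7
  bits 11010101110001011110100101001110 = 3586517326

3586517326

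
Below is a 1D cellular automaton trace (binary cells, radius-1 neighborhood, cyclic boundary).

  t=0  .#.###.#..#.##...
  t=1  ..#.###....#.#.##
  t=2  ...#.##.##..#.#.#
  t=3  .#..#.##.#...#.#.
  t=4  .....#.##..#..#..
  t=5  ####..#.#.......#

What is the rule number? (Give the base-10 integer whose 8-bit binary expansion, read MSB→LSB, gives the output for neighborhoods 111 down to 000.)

225

  ### -> #   bit 7 = 1  t=0,i=4
  ##. -> #   bit 6 = 1  t=0,i=5
  #.# -> #   bit 5 = 1  t=0,i=2
  #.. -> .   bit 4 = 0  t=0,i=8
  .## -> .   bit 3 = 0  t=0,i=3
  .#. -> .   bit 2 = 0  t=0,i=1
  ..# -> .   bit 1 = 0  t=0,i=0
  ... -> #   bit 0 = 1  t=0,i=15
  bits 11100001 = 225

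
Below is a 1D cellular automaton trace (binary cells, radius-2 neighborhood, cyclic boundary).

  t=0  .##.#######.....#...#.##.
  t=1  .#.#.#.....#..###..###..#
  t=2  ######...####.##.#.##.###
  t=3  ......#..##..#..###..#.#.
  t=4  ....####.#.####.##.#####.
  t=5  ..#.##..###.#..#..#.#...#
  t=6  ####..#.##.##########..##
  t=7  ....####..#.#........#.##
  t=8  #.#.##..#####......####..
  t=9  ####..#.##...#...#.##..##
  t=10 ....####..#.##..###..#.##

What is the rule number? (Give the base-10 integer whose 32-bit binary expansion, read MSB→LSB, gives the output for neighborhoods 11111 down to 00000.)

255119094

  ##### -> .   bit 31 = 0  t=0,i=6
  ####. -> .   bit 30 = 0  t=0,i=9
  ###.# -> .   bit 29 = 0  t=2,i=12
  ###.. -> .   bit 28 = 0  t=0,i=10
  ##.## -> #   bit 27 = 1  t=0,i=3
  ##.#. -> #   bit 26 = 1  t=2,i=16
  ##..# -> #   bit 25 = 1  t=0,i=24
  ##... -> #   bit 24 = 1  t=0,i=11
  #.### -> .   bit 23 = 0  t=0,i=4
  #.##. -> .   bit 22 = 0  t=0,i=22
  #.#.# -> #   bit 21 = 1  t=1,i=1
  #.#.. -> #   bit 20 = 1  t=1,i=5
  #..## -> .   bit 19 = 0  t=0,i=0
  #..#. -> #   bit 18 = 1  t=1,i=23
  #...# -> .   bit 17 = 0  t=0,i=18
  #.... -> .   bit 16 = 0  t=0,i=12
  .#### -> #   bit 15 = 1  t=0,i=5
  .###. -> #   bit 14 = 1  t=1,i=15
  .##.# -> .   bit 13 = 0  t=0,i=2
  .##.. -> .   bit 12 = 0  t=0,i=23
  .#.## -> #   bit 11 = 1  t=0,i=21
  .#.#. -> #   bit 10 = 1  t=1,i=0
  .#..# -> #   bit 9 = 1  t=1,i=12
  .#... -> .   bit 8 = 0  t=0,i=17
  ..### -> #   bit 7 = 1  t=1,i=14
  ..##. -> #   bit 6 = 1  t=0,i=1
  ..#.# -> #   bit 5 = 1  t=0,i=20
  ..#.. -> #   bit 4 = 1  t=0,i=16
  ...## -> .   bit 3 = 0  t=2,i=8
  ...#. -> #   bit 2 = 1  t=0,i=15
  ....# -> #   bit 1 = 1  t=0,i=14
  ..... -> .   bit 0 = 0  t=0,i=13
  bits 00001111001101001100111011110110 = 255119094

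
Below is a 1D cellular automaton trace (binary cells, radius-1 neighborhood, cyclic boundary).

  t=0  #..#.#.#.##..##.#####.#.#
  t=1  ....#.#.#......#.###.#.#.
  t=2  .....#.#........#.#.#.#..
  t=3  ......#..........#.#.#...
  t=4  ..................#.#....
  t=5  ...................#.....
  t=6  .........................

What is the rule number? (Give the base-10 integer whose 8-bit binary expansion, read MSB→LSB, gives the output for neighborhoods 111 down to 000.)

  ### -> #   bit 7 = 1  t=0,i=17
  ##. -> .   bit 6 = 0  t=0,i=0
  #.# -> #   bit 5 = 1  t=0,i=4
  #.. -> .   bit 4 = 0  t=0,i=1
  .## -> .   bit 3 = 0  t=0,i=9
  .#. -> .   bit 2 = 0  t=0,i=3
  ..# -> .   bit 1 = 0  t=0,i=2
  ... -> .   bit 0 = 0  t=1,i=0
  bits 10100000 = 160

160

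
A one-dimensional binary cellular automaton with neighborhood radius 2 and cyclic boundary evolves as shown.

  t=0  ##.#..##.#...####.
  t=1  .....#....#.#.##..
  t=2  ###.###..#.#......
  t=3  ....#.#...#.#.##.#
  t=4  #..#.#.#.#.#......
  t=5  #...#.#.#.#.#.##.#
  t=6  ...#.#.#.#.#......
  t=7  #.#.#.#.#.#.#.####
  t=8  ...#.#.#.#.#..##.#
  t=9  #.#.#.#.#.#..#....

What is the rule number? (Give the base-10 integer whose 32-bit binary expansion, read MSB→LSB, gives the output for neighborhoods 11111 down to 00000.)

1351124253

  #####|.  b31=0 t=7,i=16
  ####.|#  b30=1 t=0,i=15
  ###.#|.  b29=0 t=0,i=16
  ###..|#  b28=1 t=2,i=6
  ##.##|.  b27=0 t=0,i=17
  ##.#.|.  b26=0 t=0,i=2
  ##..#|.  b25=0 t=2,i=7
  ##...|.  b24=0 t=1,i=16
  #.###|#  b23=1 t=2,i=4
  #.##.|.  b22=0 t=0,i=0
  #.#.#|.  b21=0 t=1,i=12
  #.#..|.  b20=0 t=0,i=3
  #..##|#  b19=1 t=0,i=5
  #..#.|.  b18=0 t=2,i=8
  #...#|.  b17=0 t=0,i=11
  #....|.  b16=0 t=1,i=7
  .####|#  b15=1 t=0,i=14
  .###.|.  b14=0 t=2,i=1
  .##.#|.  b13=0 t=0,i=1
  .##..|.  b12=0 t=1,i=15
  .#.##|.  b11=0 t=1,i=13
  .#.#.|#  b10=1 t=1,i=11
  .#..#|.  b9=0 t=0,i=4
  .#...|#  b8=1 t=0,i=10
  ..###|.  b7=0 t=0,i=13
  ..##.|.  b6=0 t=0,i=6
  ..#.#|.  b5=0 t=1,i=10
  ..#..|#  b4=1 t=1,i=5
  ...##|#  b3=1 t=0,i=12
  ...#.|#  b2=1 t=1,i=4
  ....#|.  b1=0 t=1,i=3
  .....|#  b0=1 t=1,i=0
  bits 01010000100010001000010100011101 = 1351124253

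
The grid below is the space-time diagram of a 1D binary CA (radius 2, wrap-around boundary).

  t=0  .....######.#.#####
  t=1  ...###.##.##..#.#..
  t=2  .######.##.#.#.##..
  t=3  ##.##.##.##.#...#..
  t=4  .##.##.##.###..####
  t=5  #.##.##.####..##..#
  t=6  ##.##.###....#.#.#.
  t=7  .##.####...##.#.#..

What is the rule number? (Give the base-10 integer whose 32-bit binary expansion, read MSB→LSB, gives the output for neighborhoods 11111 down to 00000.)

2895935134

  ##### -> #   bit 31 = 1  t=0,i=7
  ####. -> .   bit 30 = 0  t=0,i=9
  ###.# -> #   bit 29 = 1  t=0,i=10
  ###.. -> .   bit 28 = 0  t=0,i=18
  ##.## -> #   bit 27 = 1  t=1,i=6
  ##.#. -> #   bit 26 = 1  t=0,i=11
  ##..# -> .   bit 25 = 0  t=1,i=12
  ##... -> .   bit 24 = 0  t=0,i=0
  #.### -> #   bit 23 = 1  t=0,i=14
  #.##. -> .   bit 22 = 0  t=1,i=7
  #.#.# -> .   bit 21 = 0  t=0,i=12
  #.#.. -> #   bit 20 = 1  t=1,i=16
  #..## -> #   bit 19 = 1  t=3,i=18
  #..#. -> #   bit 18 = 1  t=1,i=13
  #...# -> .   bit 17 = 0  t=2,i=18
  #.... -> .   bit 16 = 0  t=0,i=1
  .#### -> .   bit 15 = 0  t=0,i=6
  .###. -> #   bit 14 = 1  t=1,i=4
  .##.# -> #   bit 13 = 1  t=1,i=8
  .##.. -> #   bit 12 = 1  t=1,i=11
  .#.## -> .   bit 11 = 0  t=0,i=13
  .#.#. -> #   bit 10 = 1  t=1,i=15
  .#..# -> #   bit 9 = 1  t=3,i=17
  .#... -> .   bit 8 = 0  t=1,i=17
  ..### -> #   bit 7 = 1  t=0,i=5
  ..##. -> .   bit 6 = 0  t=3,i=0
  ..#.# -> .   bit 5 = 0  t=1,i=14
  ..#.. -> #   bit 4 = 1  t=3,i=16
  ...## -> #   bit 3 = 1  t=0,i=4
  ...#. -> #   bit 2 = 1  t=3,i=15
  ....# -> #   bit 1 = 1  t=0,i=3
  ..... -> .   bit 0 = 0  t=0,i=2
  bits 10101100100111000111011010011110 = 2895935134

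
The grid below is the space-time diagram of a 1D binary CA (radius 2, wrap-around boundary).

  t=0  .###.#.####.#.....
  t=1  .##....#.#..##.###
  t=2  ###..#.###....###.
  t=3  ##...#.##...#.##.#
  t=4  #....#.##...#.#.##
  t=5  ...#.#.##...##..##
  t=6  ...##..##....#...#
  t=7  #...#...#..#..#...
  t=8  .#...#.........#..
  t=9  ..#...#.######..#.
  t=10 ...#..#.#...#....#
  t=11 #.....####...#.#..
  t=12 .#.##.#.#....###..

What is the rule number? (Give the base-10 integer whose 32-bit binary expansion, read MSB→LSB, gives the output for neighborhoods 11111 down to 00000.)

  nb #####: next=.  (t=9,i=10, bit31=0)
  nb ####.: next=#  (t=0,i=9, bit30=1)
  nb ###.#: next=.  (t=0,i=3, bit29=0)
  nb ###..: next=.  (t=2,i=2, bit28=0)
  nb ##.##: next=#  (t=1,i=0, bit27=1)
  nb ##.#.: next=.  (t=0,i=4, bit26=0)
  nb ##..#: next=.  (t=2,i=3, bit25=0)
  nb ##...: next=.  (t=1,i=3, bit24=0)
  nb #.###: next=#  (t=0,i=7, bit23=1)
  nb #.##.: next=#  (t=1,i=1, bit22=1)
  nb #.#.#: next=.  (t=0,i=5, bit21=0)
  nb #.#..: next=#  (t=0,i=12, bit20=1)
  nb #..##: next=.  (t=1,i=11, bit19=0)
  nb #..#.: next=.  (t=2,i=4, bit18=0)
  nb #...#: next=.  (t=3,i=3, bit17=0)
  nb #....: next=.  (t=0,i=14, bit16=0)
  nb .####: next=.  (t=0,i=8, bit15=0)
  nb .###.: next=#  (t=0,i=2, bit14=1)
  nb .##.#: next=.  (t=1,i=13, bit13=0)
  nb .##..: next=#  (t=1,i=2, bit12=1)
  nb .#.##: next=.  (t=0,i=6, bit11=0)
  nb .#.#.: next=#  (t=1,i=8, bit10=1)
  nb .#..#: next=.  (t=1,i=10, bit9=0)
  nb .#...: next=#  (t=0,i=13, bit8=1)
  nb ..###: next=#  (t=0,i=1, bit7=1)
  nb ..##.: next=.  (t=1,i=12, bit6=0)
  nb ..#.#: next=#  (t=1,i=7, bit5=1)
  nb ..#..: next=.  (t=6,i=13, bit4=0)
  nb ...##: next=.  (t=0,i=0, bit3=0)
  nb ...#.: next=.  (t=1,i=6, bit2=0)
  nb ....#: next=#  (t=0,i=17, bit1=1)
  nb .....: next=#  (t=0,i=15, bit0=1)
  bits 01001000110100000101010110100011 = 1221612963

1221612963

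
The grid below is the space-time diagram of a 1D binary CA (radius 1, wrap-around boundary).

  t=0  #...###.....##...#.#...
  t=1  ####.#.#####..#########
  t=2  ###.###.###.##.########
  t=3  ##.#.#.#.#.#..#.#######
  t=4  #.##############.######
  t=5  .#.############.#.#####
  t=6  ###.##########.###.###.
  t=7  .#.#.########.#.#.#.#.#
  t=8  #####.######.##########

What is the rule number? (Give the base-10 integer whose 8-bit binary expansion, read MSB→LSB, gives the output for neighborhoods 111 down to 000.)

183

  nb ###: next=#  (t=0,i=5, bit7=1)
  nb ##.: next=.  (t=0,i=6, bit6=0)
  nb #.#: next=#  (t=0,i=18, bit5=1)
  nb #..: next=#  (t=0,i=1, bit4=1)
  nb .##: next=.  (t=0,i=4, bit3=0)
  nb .#.: next=#  (t=0,i=0, bit2=1)
  nb ..#: next=#  (t=0,i=3, bit1=1)
  nb ...: next=#  (t=0,i=2, bit0=1)
  bits 10110111 = 183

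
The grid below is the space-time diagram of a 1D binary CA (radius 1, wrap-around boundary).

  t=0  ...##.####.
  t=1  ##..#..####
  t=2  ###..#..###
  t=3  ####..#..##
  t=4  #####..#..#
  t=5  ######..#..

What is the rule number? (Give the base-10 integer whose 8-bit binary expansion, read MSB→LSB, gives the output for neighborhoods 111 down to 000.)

209

  [7] ### => #  t=0,i=7
  [6] ##. => #  t=0,i=4
  [5] #.# => .  t=0,i=5
  [4] #.. => #  t=0,i=10
  [3] .## => .  t=0,i=3
  [2] .#. => .  t=1,i=4
  [1] ..# => .  t=0,i=2
  [0] ... => #  t=0,i=0
  bits 11010001 = 209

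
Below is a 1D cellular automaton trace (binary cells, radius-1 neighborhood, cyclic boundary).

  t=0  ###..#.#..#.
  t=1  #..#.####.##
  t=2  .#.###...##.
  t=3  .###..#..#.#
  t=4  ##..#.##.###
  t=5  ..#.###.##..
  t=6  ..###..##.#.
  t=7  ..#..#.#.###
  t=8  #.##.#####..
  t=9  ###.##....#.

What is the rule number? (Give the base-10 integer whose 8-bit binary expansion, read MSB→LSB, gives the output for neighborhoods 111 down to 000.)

60

  nb ###: next=.  (t=0,i=1, bit7=0)
  nb ##.: next=.  (t=0,i=2, bit6=0)
  nb #.#: next=#  (t=0,i=6, bit5=1)
  nb #..: next=#  (t=0,i=3, bit4=1)
  nb .##: next=#  (t=0,i=0, bit3=1)
  nb .#.: next=#  (t=0,i=5, bit2=1)
  nb ..#: next=.  (t=0,i=4, bit1=0)
  nb ...: next=.  (t=2,i=7, bit0=0)
  bits 00111100 = 60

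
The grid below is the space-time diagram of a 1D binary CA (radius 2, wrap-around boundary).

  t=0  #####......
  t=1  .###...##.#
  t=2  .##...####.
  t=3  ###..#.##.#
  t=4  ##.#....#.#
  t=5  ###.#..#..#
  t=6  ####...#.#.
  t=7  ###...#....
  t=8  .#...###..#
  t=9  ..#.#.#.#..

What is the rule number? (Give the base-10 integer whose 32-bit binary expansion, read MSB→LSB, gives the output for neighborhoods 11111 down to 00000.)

  #####|#  b31=1 t=0,i=2
  ####.|#  b30=1 t=0,i=3
  ###.#|#  b29=1 t=4,i=1
  ###..|.  b28=0 t=0,i=4
  ##.##|.  b27=0 t=3,i=9
  ##.#.|#  b26=1 t=1,i=9
  ##..#|#  b25=1 t=2,i=10
  ##...|.  b24=0 t=0,i=5
  #.###|#  b23=1 t=1,i=1
  #.##.|.  b22=0 t=3,i=7
  #.#.#|.  b21=0 t=1,i=10
  #.#..|.  b20=0 t=4,i=3
  #..##|#  b19=1 t=2,i=0
  #..#.|.  b18=0 t=3,i=4
  #...#|.  b17=0 t=1,i=5
  #....|.  b16=0 t=0,i=6
  .####|#  b15=1 t=0,i=1
  .###.|#  b14=1 t=1,i=2
  .##.#|#  b13=1 t=1,i=8
  .##..|#  b12=1 t=2,i=2
  .#.##|.  b11=0 t=1,i=0
  .#.#.|.  b10=0 t=6,i=8
  .#..#|.  b9=0 t=5,i=5
  .#...|#  b8=1 t=4,i=4
  ..###|.  b7=0 t=0,i=0
  ..##.|#  b6=1 t=1,i=7
  ..#.#|.  b5=0 t=3,i=5
  ..#..|#  b4=1 t=5,i=7
  ...##|#  b3=1 t=0,i=10
  ...#.|#  b2=1 t=4,i=7
  ....#|.  b1=0 t=0,i=9
  .....|#  b0=1 t=0,i=7
  bits 11100110100010001111000101011101 = 3867734365

3867734365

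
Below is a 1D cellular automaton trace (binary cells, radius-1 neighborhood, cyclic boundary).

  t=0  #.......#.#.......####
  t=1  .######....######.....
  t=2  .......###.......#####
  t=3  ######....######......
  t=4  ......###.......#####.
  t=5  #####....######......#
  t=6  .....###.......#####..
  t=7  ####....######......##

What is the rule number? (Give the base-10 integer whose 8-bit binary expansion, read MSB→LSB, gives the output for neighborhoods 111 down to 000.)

17

  nb ###: next=.  (t=0,i=19, bit7=0)
  nb ##.: next=.  (t=0,i=0, bit6=0)
  nb #.#: next=.  (t=0,i=9, bit5=0)
  nb #..: next=#  (t=0,i=1, bit4=1)
  nb .##: next=.  (t=0,i=18, bit3=0)
  nb .#.: next=.  (t=0,i=8, bit2=0)
  nb ..#: next=.  (t=0,i=7, bit1=0)
  nb ...: next=#  (t=0,i=2, bit0=1)
  bits 00010001 = 17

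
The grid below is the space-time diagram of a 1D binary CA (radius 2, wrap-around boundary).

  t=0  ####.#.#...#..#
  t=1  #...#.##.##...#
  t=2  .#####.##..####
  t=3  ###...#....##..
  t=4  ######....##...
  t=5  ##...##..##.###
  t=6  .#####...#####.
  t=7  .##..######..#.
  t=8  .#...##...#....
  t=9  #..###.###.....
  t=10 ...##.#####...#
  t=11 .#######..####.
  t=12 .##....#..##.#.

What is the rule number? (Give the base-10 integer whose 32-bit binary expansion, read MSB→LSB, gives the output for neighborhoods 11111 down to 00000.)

496168172

  ##### -> .   bit 31 = 0  t=0,i=1
  ####. -> .   bit 30 = 0  t=0,i=2
  ###.# -> .   bit 29 = 0  t=0,i=3
  ###.. -> #   bit 28 = 1  t=3,i=2
  ##.## -> #   bit 27 = 1  t=1,i=8
  ##.#. -> #   bit 26 = 1  t=0,i=4
  ##..# -> .   bit 25 = 0  t=2,i=9
  ##... -> #   bit 24 = 1  t=1,i=1
  #.### -> #   bit 23 = 1  t=2,i=1
  #.##. -> .   bit 22 = 0  t=1,i=6
  #.#.# -> .   bit 21 = 0  t=0,i=5
  #.#.. -> #   bit 20 = 1  t=0,i=7
  #..## -> .   bit 19 = 0  t=0,i=13
  #..#. -> .   bit 18 = 0  t=7,i=12
  #...# -> #   bit 17 = 1  t=0,i=9
  #.... -> .   bit 16 = 0  t=3,i=8
  .#### -> #   bit 15 = 1  t=0,i=0
  .###. -> #   bit 14 = 1  t=3,i=1
  .##.# -> #   bit 13 = 1  t=1,i=7
  .##.. -> .   bit 12 = 0  t=1,i=0
  .#.## -> #   bit 11 = 1  t=1,i=5
  .#.#. -> #   bit 10 = 1  t=0,i=6
  .#..# -> .   bit 9 = 0  t=0,i=12
  .#... -> .   bit 8 = 0  t=0,i=8
  ..### -> #   bit 7 = 1  t=0,i=14
  ..##. -> #   bit 6 = 1  t=1,i=14
  ..#.# -> #   bit 5 = 1  t=1,i=4
  ..#.. -> .   bit 4 = 0  t=0,i=11
  ...## -> #   bit 3 = 1  t=1,i=13
  ...#. -> #   bit 2 = 1  t=0,i=10
  ....# -> .   bit 1 = 0  t=3,i=9
  ..... -> .   bit 0 = 0  t=8,i=13
  bits 00011101100100101110110011101100 = 496168172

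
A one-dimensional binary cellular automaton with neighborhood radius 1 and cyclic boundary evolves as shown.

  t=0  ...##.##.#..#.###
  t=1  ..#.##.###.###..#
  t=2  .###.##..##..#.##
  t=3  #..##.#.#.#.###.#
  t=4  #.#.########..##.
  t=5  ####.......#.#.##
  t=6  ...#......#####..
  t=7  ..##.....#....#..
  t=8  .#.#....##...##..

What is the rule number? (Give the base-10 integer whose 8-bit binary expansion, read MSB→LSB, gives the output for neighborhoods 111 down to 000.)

  ###|.  b7=0 t=0,i=15
  ##.|#  b6=1 t=0,i=4
  #.#|#  b5=1 t=0,i=5
  #..|.  b4=0 t=0,i=0
  .##|.  b3=0 t=0,i=3
  .#.|#  b2=1 t=0,i=9
  ..#|#  b1=1 t=0,i=2
  ...|.  b0=0 t=0,i=1
  bits 01100110 = 102

102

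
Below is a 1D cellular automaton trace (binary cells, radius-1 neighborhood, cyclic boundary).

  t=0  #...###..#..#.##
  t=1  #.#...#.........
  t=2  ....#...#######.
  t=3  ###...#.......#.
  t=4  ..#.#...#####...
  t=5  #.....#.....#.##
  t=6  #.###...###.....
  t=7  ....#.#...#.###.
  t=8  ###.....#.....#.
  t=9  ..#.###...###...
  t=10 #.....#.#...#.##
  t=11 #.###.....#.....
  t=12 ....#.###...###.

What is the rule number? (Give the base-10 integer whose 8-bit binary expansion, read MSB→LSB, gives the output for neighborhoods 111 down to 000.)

65

  ### -> .   bit 7 = 0  t=0,i=5
  ##. -> #   bit 6 = 1  t=0,i=0
  #.# -> .   bit 5 = 0  t=0,i=13
  #.. -> .   bit 4 = 0  t=0,i=1
  .## -> .   bit 3 = 0  t=0,i=4
  .#. -> .   bit 2 = 0  t=0,i=9
  ..# -> .   bit 1 = 0  t=0,i=3
  ... -> #   bit 0 = 1  t=0,i=2
  bits 01000001 = 65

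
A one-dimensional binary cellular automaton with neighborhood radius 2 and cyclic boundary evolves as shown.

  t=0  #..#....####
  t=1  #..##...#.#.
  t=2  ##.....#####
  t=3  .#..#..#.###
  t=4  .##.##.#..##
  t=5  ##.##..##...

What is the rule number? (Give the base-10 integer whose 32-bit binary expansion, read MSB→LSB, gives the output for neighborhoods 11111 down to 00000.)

  nb #####: next=#  (t=0,i=10, bit31=1)
  nb ####.: next=.  (t=0,i=11, bit30=0)
  nb ###.#: next=#  (t=3,i=11, bit29=1)
  nb ###..: next=#  (t=0,i=0, bit28=1)
  nb ##.##: next=#  (t=4,i=0, bit27=1)
  nb ##.#.: next=.  (t=3,i=0, bit26=0)
  nb ##..#: next=.  (t=0,i=1, bit25=0)
  nb ##...: next=.  (t=1,i=5, bit24=0)
  nb #.###: next=.  (t=3,i=9, bit23=0)
  nb #.##.: next=#  (t=4,i=1, bit22=1)
  nb #.#.#: next=#  (t=1,i=10, bit21=1)
  nb #.#..: next=#  (t=1,i=0, bit20=1)
  nb #..##: next=.  (t=1,i=2, bit19=0)
  nb #..#.: next=.  (t=0,i=2, bit18=0)
  nb #...#: next=.  (t=1,i=6, bit17=0)
  nb #....: next=.  (t=0,i=5, bit16=0)
  nb .####: next=.  (t=0,i=9, bit15=0)
  nb .###.: next=#  (t=3,i=10, bit14=1)
  nb .##.#: next=.  (t=4,i=2, bit13=0)
  nb .##..: next=.  (t=1,i=4, bit12=0)
  nb .#.##: next=.  (t=3,i=8, bit11=0)
  nb .#.#.: next=#  (t=1,i=9, bit10=1)
  nb .#..#: next=#  (t=1,i=1, bit9=1)
  nb .#...: next=#  (t=0,i=4, bit8=1)
  nb ..###: next=#  (t=0,i=8, bit7=1)
  nb ..##.: next=.  (t=1,i=3, bit6=0)
  nb ..#.#: next=#  (t=1,i=8, bit5=1)
  nb ..#..: next=#  (t=0,i=3, bit4=1)
  nb ...##: next=.  (t=0,i=7, bit3=0)
  nb ...#.: next=#  (t=1,i=7, bit2=1)
  nb ....#: next=.  (t=0,i=6, bit1=0)
  nb .....: next=#  (t=2,i=4, bit0=1)
  bits 10111000011100000100011110110101 = 3094366133

3094366133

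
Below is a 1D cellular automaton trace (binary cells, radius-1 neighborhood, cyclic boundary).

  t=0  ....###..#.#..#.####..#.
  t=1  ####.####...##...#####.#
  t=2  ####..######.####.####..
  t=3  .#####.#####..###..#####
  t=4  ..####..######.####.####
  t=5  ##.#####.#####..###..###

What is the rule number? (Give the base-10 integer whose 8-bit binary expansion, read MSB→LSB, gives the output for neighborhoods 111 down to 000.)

  [7] ### => #  t=0,i=5
  [6] ##. => #  t=0,i=6
  [5] #.# => .  t=0,i=10
  [4] #.. => #  t=0,i=7
  [3] .## => .  t=0,i=4
  [2] .#. => .  t=0,i=9
  [1] ..# => #  t=0,i=3
  [0] ... => #  t=0,i=0
  bits 11010011 = 211

211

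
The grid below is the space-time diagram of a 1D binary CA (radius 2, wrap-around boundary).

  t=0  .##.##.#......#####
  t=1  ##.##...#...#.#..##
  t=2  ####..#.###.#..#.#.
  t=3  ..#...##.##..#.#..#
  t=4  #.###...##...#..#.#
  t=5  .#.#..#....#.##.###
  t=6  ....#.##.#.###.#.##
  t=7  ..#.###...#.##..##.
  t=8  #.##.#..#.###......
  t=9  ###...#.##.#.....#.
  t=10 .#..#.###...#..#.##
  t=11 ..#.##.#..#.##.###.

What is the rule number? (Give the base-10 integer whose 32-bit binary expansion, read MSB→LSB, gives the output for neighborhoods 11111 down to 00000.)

1749175218

  nb #####: next=.  (t=0,i=16, bit31=0)
  nb ####.: next=#  (t=0,i=17, bit30=1)
  nb ###.#: next=#  (t=0,i=18, bit29=1)
  nb ###..: next=.  (t=2,i=3, bit28=0)
  nb ##.##: next=#  (t=0,i=0, bit27=1)
  nb ##.#.: next=.  (t=0,i=6, bit26=0)
  nb ##..#: next=.  (t=2,i=4, bit25=0)
  nb ##...: next=.  (t=1,i=5, bit24=0)
  nb #.###: next=.  (t=2,i=0, bit23=0)
  nb #.##.: next=#  (t=0,i=1, bit22=1)
  nb #.#.#: next=.  (t=2,i=17, bit21=0)
  nb #.#..: next=.  (t=0,i=7, bit20=0)
  nb #..##: next=.  (t=1,i=16, bit19=0)
  nb #..#.: next=.  (t=2,i=5, bit18=0)
  nb #...#: next=#  (t=1,i=6, bit17=1)
  nb #....: next=.  (t=0,i=9, bit16=0)
  nb .####: next=.  (t=0,i=15, bit15=0)
  nb .###.: next=#  (t=2,i=9, bit14=1)
  nb .##.#: next=.  (t=0,i=2, bit13=0)
  nb .##..: next=.  (t=1,i=4, bit12=0)
  nb .#.##: next=#  (t=2,i=7, bit11=1)
  nb .#.#.: next=.  (t=1,i=13, bit10=0)
  nb .#..#: next=#  (t=1,i=15, bit9=1)
  nb .#...: next=#  (t=0,i=8, bit8=1)
  nb ..###: next=#  (t=0,i=14, bit7=1)
  nb ..##.: next=.  (t=3,i=6, bit6=0)
  nb ..#.#: next=#  (t=1,i=12, bit5=1)
  nb ..#..: next=#  (t=1,i=8, bit4=1)
  nb ...##: next=.  (t=0,i=13, bit3=0)
  nb ...#.: next=.  (t=1,i=7, bit2=0)
  nb ....#: next=#  (t=0,i=12, bit1=1)
  nb .....: next=.  (t=0,i=10, bit0=0)
  bits 01101000010000100100101110110010 = 1749175218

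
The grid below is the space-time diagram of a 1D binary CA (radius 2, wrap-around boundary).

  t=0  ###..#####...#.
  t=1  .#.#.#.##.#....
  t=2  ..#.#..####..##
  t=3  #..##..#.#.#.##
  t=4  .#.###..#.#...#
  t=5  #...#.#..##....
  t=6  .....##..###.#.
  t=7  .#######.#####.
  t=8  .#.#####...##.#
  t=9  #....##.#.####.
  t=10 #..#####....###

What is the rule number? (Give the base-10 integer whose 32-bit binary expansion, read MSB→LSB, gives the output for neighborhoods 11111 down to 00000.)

3880809675

  #####|#  b31=1 t=0,i=7
  ####.|#  b30=1 t=0,i=8
  ###.#|#  b29=1 t=6,i=11
  ###..|.  b28=0 t=0,i=2
  ##.##|.  b27=0 t=7,i=8
  ##.#.|#  b26=1 t=1,i=9
  ##..#|#  b25=1 t=0,i=3
  ##...|#  b24=1 t=0,i=10
  #.###|.  b23=0 t=0,i=0
  #.##.|#  b22=1 t=1,i=7
  #.#.#|.  b21=0 t=1,i=3
  #.#..|#  b20=1 t=1,i=10
  #..##|.  b19=0 t=0,i=4
  #..#.|.  b18=0 t=2,i=1
  #...#|.  b17=0 t=0,i=11
  #....|.  b16=0 t=1,i=12
  .####|.  b15=0 t=0,i=6
  .###.|#  b14=1 t=0,i=1
  .##.#|#  b13=1 t=1,i=8
  .##..|#  b12=1 t=2,i=14
  .#.##|.  b11=0 t=0,i=14
  .#.#.|#  b10=1 t=1,i=2
  .#..#|.  b9=0 t=2,i=5
  .#...|.  b8=0 t=1,i=11
  ..###|#  b7=1 t=0,i=5
  ..##.|#  b6=1 t=2,i=13
  ..#.#|.  b5=0 t=0,i=13
  ..#..|.  b4=0 t=5,i=0
  ...##|#  b3=1 t=6,i=4
  ...#.|.  b2=0 t=0,i=12
  ....#|#  b1=1 t=1,i=14
  .....|#  b0=1 t=1,i=13
  bits 11100111010100000111010011001011 = 3880809675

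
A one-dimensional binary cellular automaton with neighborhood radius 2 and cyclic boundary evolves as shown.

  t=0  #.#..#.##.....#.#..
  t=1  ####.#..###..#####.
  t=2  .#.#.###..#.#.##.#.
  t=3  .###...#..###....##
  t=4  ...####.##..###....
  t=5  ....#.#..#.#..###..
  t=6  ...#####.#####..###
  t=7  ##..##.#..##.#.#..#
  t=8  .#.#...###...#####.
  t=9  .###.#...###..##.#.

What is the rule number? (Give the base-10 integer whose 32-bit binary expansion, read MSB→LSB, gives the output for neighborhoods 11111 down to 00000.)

2973472292

  [31] ##### => #  t=1,i=15
  [30] ####. => .  t=1,i=2
  [29] ###.# => #  t=1,i=3
  [28] ###.. => #  t=1,i=10
  [27] ##.## => .  t=1,i=18
  [26] ##.#. => .  t=1,i=4
  [25] ##..# => .  t=1,i=11
  [24] ##... => #  t=0,i=9
  [23] #.### => .  t=1,i=0
  [22] #.##. => .  t=0,i=7
  [21] #.#.# => #  t=2,i=3
  [20] #.#.. => #  t=0,i=2
  [19] #..## => #  t=1,i=7
  [18] #..#. => .  t=0,i=4
  [17] #...# => #  t=3,i=5
  [16] #.... => #  t=0,i=10
  [15] .#### => #  t=1,i=1
  [14] .###. => .  t=1,i=9
  [13] .##.# => .  t=2,i=15
  [12] .##.. => #  t=0,i=8
  [11] .#.## => .  t=0,i=6
  [10] .#.#. => #  t=0,i=1
  [9] .#..# => #  t=0,i=3
  [8] .#... => .  t=8,i=4
  [7] ..### => .  t=1,i=8
  [6] ..##. => .  t=3,i=17
  [5] ..#.# => #  t=0,i=0
  [4] ..#.. => .  t=3,i=7
  [3] ...## => .  t=3,i=16
  [2] ...#. => #  t=0,i=13
  [1] ....# => .  t=0,i=12
  [0] ..... => .  t=0,i=11
  bits 10110001001110111001011000100100 = 2973472292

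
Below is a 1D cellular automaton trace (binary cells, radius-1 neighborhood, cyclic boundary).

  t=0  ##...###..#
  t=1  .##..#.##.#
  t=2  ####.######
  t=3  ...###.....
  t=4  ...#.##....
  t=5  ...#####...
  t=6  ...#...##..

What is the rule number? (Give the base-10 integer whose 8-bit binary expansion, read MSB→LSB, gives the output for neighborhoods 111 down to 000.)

  ###|.  b7=0 t=0,i=0
  ##.|#  b6=1 t=0,i=1
  #.#|#  b5=1 t=1,i=0
  #..|#  b4=1 t=0,i=2
  .##|#  b3=1 t=0,i=5
  .#.|#  b2=1 t=1,i=5
  ..#|.  b1=0 t=0,i=4
  ...|.  b0=0 t=0,i=3
  bits 01111100 = 124

124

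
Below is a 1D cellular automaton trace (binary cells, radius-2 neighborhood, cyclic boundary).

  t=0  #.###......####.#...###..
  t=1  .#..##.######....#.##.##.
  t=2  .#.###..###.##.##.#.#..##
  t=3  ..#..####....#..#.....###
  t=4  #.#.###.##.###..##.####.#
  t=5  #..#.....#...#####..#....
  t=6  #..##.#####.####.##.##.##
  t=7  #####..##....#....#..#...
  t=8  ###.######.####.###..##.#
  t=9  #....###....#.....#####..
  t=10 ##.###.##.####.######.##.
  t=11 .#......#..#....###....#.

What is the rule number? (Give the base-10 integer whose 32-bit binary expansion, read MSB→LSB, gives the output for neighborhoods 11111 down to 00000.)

2466822623

  nb #####: next=#  (t=1,i=9, bit31=1)
  nb ####.: next=.  (t=0,i=13, bit30=0)
  nb ###.#: next=.  (t=0,i=14, bit29=0)
  nb ###..: next=#  (t=0,i=4, bit28=1)
  nb ##.##: next=.  (t=1,i=6, bit27=0)
  nb ##.#.: next=.  (t=0,i=15, bit26=0)
  nb ##..#: next=#  (t=0,i=23, bit25=1)
  nb ##...: next=#  (t=0,i=5, bit24=1)
  nb #.###: next=.  (t=0,i=2, bit23=0)
  nb #.##.: next=.  (t=1,i=19, bit22=0)
  nb #.#.#: next=.  (t=2,i=1, bit21=0)
  nb #.#..: next=.  (t=0,i=16, bit20=0)
  nb #..##: next=#  (t=1,i=3, bit19=1)
  nb #..#.: next=.  (t=0,i=24, bit18=0)
  nb #...#: next=.  (t=0,i=18, bit17=0)
  nb #....: next=.  (t=0,i=6, bit16=0)
  nb .####: next=#  (t=0,i=12, bit15=1)
  nb .###.: next=.  (t=0,i=3, bit14=0)
  nb .##.#: next=#  (t=1,i=5, bit13=1)
  nb .##..: next=#  (t=1,i=23, bit12=1)
  nb .#.##: next=#  (t=0,i=1, bit11=1)
  nb .#.#.: next=.  (t=2,i=19, bit10=0)
  nb .#..#: next=.  (t=1,i=2, bit9=0)
  nb .#...: next=#  (t=0,i=17, bit8=1)
  nb ..###: next=#  (t=0,i=11, bit7=1)
  nb ..##.: next=#  (t=1,i=4, bit6=1)
  nb ..#.#: next=.  (t=0,i=0, bit5=0)
  nb ..#..: next=#  (t=1,i=1, bit4=1)
  nb ...##: next=#  (t=0,i=10, bit3=1)
  nb ...#.: next=#  (t=1,i=16, bit2=1)
  nb ....#: next=#  (t=0,i=9, bit1=1)
  nb .....: next=#  (t=0,i=7, bit0=1)
  bits 10010011000010001011100111011111 = 2466822623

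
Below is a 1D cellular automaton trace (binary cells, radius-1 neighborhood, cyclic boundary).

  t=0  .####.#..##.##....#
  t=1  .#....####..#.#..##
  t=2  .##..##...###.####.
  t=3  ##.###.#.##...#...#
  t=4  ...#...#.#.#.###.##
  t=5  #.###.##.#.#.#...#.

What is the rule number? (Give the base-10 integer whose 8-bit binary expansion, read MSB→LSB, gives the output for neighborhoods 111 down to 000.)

  nb ###: next=.  (t=0,i=2, bit7=0)
  nb ##.: next=.  (t=0,i=4, bit6=0)
  nb #.#: next=.  (t=0,i=0, bit5=0)
  nb #..: next=#  (t=0,i=7, bit4=1)
  nb .##: next=#  (t=0,i=1, bit3=1)
  nb .#.: next=#  (t=0,i=6, bit2=1)
  nb ..#: next=#  (t=0,i=8, bit1=1)
  nb ...: next=.  (t=0,i=15, bit0=0)
  bits 00011110 = 30

30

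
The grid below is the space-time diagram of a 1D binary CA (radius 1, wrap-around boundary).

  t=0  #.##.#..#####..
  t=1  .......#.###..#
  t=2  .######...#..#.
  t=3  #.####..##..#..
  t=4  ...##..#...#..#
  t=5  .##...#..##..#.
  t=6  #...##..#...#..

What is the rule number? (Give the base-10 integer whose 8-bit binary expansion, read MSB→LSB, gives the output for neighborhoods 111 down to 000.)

131

  [7] ### => #  t=0,i=9
  [6] ##. => .  t=0,i=3
  [5] #.# => .  t=0,i=1
  [4] #.. => .  t=0,i=6
  [3] .## => .  t=0,i=2
  [2] .#. => .  t=0,i=0
  [1] ..# => #  t=0,i=7
  [0] ... => #  t=1,i=1
  bits 10000011 = 131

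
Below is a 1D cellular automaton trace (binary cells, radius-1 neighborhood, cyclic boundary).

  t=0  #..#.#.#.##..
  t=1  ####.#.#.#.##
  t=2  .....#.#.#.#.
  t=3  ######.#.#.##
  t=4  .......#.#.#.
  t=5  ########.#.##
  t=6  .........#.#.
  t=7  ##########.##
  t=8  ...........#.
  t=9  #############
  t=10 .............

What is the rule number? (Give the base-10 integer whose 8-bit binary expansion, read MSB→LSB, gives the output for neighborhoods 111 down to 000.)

31

  nb ###: next=.  (t=1,i=0, bit7=0)
  nb ##.: next=.  (t=0,i=10, bit6=0)
  nb #.#: next=.  (t=0,i=4, bit5=0)
  nb #..: next=#  (t=0,i=1, bit4=1)
  nb .##: next=#  (t=0,i=9, bit3=1)
  nb .#.: next=#  (t=0,i=0, bit2=1)
  nb ..#: next=#  (t=0,i=2, bit1=1)
  nb ...: next=#  (t=2,i=0, bit0=1)
  bits 00011111 = 31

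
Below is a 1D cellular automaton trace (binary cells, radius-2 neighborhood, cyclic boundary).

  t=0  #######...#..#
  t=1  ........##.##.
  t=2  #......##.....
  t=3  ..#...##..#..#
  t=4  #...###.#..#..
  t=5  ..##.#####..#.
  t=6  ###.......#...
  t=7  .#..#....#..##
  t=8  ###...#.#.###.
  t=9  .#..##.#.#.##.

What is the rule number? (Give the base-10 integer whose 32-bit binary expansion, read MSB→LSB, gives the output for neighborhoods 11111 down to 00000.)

639323724

  ##### -> .   bit 31 = 0  t=0,i=1
  ####. -> .   bit 30 = 0  t=0,i=5
  ###.# -> #   bit 29 = 1  t=4,i=6
  ###.. -> .   bit 28 = 0  t=0,i=6
  ##.## -> .   bit 27 = 0  t=1,i=10
  ##.#. -> #   bit 26 = 1  t=4,i=7
  ##..# -> #   bit 25 = 1  t=3,i=8
  ##... -> .   bit 24 = 0  t=0,i=7
  #.### -> .   bit 23 = 0  t=5,i=5
  #.##. -> .   bit 22 = 0  t=1,i=11
  #.#.# -> .   bit 21 = 0  t=8,i=8
  #.#.. -> #   bit 20 = 1  t=4,i=8
  #..## -> #   bit 19 = 1  t=0,i=12
  #..#. -> .   bit 18 = 0  t=3,i=1
  #...# -> #   bit 17 = 1  t=0,i=8
  #.... -> #   bit 16 = 1  t=1,i=0
  .#### -> .   bit 15 = 0  t=0,i=0
  .###. -> #   bit 14 = 1  t=4,i=5
  .##.# -> .   bit 13 = 0  t=1,i=9
  .##.. -> .   bit 12 = 0  t=1,i=12
  .#.## -> #   bit 11 = 1  t=8,i=9
  .#.#. -> #   bit 10 = 1  t=8,i=7
  .#..# -> #   bit 9 = 1  t=0,i=11
  .#... -> .   bit 8 = 0  t=2,i=1
  ..### -> .   bit 7 = 0  t=0,i=13
  ..##. -> #   bit 6 = 1  t=1,i=8
  ..#.# -> .   bit 5 = 0  t=8,i=6
  ..#.. -> .   bit 4 = 0  t=0,i=10
  ...## -> #   bit 3 = 1  t=1,i=7
  ...#. -> #   bit 2 = 1  t=0,i=9
  ....# -> .   bit 1 = 0  t=1,i=6
  ..... -> .   bit 0 = 0  t=1,i=1
  bits 00100110000110110100111001001100 = 639323724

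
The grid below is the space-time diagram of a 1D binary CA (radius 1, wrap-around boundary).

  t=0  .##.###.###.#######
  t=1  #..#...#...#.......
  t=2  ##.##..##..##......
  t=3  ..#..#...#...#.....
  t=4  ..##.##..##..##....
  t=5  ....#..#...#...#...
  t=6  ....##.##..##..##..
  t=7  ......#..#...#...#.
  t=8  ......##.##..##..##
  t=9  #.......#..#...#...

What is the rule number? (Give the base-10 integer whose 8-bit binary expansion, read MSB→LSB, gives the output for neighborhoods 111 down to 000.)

52

  nb ###: next=.  (t=0,i=5, bit7=0)
  nb ##.: next=.  (t=0,i=2, bit6=0)
  nb #.#: next=#  (t=0,i=0, bit5=1)
  nb #..: next=#  (t=1,i=1, bit4=1)
  nb .##: next=.  (t=0,i=1, bit3=0)
  nb .#.: next=#  (t=1,i=0, bit2=1)
  nb ..#: next=.  (t=1,i=2, bit1=0)
  nb ...: next=.  (t=1,i=5, bit0=0)
  bits 00110100 = 52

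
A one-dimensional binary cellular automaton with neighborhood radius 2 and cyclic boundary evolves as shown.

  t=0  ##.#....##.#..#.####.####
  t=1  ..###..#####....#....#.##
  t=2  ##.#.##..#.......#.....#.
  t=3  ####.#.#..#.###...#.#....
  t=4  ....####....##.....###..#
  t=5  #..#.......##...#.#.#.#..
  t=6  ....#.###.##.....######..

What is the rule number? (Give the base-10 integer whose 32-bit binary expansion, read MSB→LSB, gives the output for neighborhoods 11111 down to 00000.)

  #####|#  b31=1 t=0,i=23
  ####.|.  b30=0 t=0,i=0
  ###.#|.  b29=0 t=0,i=1
  ###..|.  b28=0 t=1,i=4
  ##.##|.  b27=0 t=0,i=20
  ##.#.|#  b26=1 t=0,i=2
  ##..#|#  b25=1 t=1,i=0
  ##...|.  b24=0 t=1,i=12
  #.###|#  b23=1 t=0,i=16
  #.##.|#  b22=1 t=1,i=23
  #.#.#|#  b21=1 t=2,i=3
  #.#..|#  b20=1 t=0,i=3
  #..##|#  b19=1 t=1,i=1
  #..#.|.  b18=0 t=0,i=13
  #...#|.  b17=0 t=3,i=16
  #....|.  b16=0 t=0,i=5
  .####|.  b15=0 t=0,i=17
  .###.|#  b14=1 t=1,i=3
  .##.#|#  b13=1 t=0,i=9
  .##..|.  b12=0 t=1,i=24
  .#.##|.  b11=0 t=0,i=15
  .#.#.|#  b10=1 t=3,i=6
  .#..#|.  b9=0 t=0,i=12
  .#...|#  b8=1 t=0,i=4
  ..###|.  b7=0 t=1,i=2
  ..##.|#  b6=1 t=0,i=8
  ..#.#|.  b5=0 t=0,i=14
  ..#..|.  b4=0 t=1,i=16
  ...##|#  b3=1 t=0,i=7
  ...#.|.  b2=0 t=1,i=15
  ....#|.  b1=0 t=0,i=6
  .....|#  b0=1 t=2,i=12
  bits 10000110111110000110010101001001 = 2264425801

2264425801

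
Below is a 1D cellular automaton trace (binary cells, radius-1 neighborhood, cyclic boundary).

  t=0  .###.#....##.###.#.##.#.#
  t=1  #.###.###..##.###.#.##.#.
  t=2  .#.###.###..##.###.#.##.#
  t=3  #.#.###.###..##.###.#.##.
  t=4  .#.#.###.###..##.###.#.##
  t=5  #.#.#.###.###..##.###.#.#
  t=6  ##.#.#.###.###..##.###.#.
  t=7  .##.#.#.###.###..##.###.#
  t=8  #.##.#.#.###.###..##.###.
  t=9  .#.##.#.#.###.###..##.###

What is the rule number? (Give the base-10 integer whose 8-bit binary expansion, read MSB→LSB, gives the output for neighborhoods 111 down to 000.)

  ###|#  b7=1 t=0,i=2
  ##.|#  b6=1 t=0,i=3
  #.#|#  b5=1 t=0,i=0
  #..|#  b4=1 t=0,i=6
  .##|.  b3=0 t=0,i=1
  .#.|.  b2=0 t=0,i=5
  ..#|.  b1=0 t=0,i=9
  ...|#  b0=1 t=0,i=7
  bits 11110001 = 241

241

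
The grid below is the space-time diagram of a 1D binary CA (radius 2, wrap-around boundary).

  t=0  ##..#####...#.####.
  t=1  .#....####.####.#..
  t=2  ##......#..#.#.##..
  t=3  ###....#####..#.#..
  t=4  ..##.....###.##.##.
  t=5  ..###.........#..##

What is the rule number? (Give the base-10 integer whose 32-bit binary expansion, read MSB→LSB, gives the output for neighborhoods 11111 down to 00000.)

  [31] ##### => #  t=0,i=6
  [30] ####. => #  t=0,i=7
  [29] ###.# => .  t=0,i=17
  [28] ###.. => #  t=0,i=8
  [27] ##.## => .  t=0,i=18
  [26] ##.#. => #  t=1,i=15
  [25] ##..# => .  t=0,i=2
  [24] ##... => #  t=0,i=9
  [23] #.### => #  t=0,i=14
  [22] #.##. => .  t=0,i=0
  [21] #.#.# => .  t=2,i=13
  [20] #.#.. => #  t=1,i=16
  [19] #..## => .  t=0,i=3
  [18] #..#. => #  t=2,i=10
  [17] #...# => .  t=0,i=10
  [16] #.... => .  t=1,i=3
  [15] .#### => .  t=0,i=5
  [14] .###. => .  t=3,i=1
  [13] .##.# => #  t=4,i=14
  [12] .##.. => #  t=0,i=1
  [11] .#.## => #  t=0,i=13
  [10] .#.#. => .  t=2,i=12
  [9] .#..# => #  t=2,i=9
  [8] .#... => .  t=1,i=2
  [7] ..### => .  t=0,i=4
  [6] ..##. => #  t=2,i=0
  [5] ..#.# => #  t=0,i=12
  [4] ..#.. => #  t=1,i=1
  [3] ...## => .  t=1,i=5
  [2] ...#. => #  t=0,i=11
  [1] ....# => .  t=1,i=4
  [0] ..... => .  t=2,i=4
  bits 11010101100101000011101001110100 = 3583261300

3583261300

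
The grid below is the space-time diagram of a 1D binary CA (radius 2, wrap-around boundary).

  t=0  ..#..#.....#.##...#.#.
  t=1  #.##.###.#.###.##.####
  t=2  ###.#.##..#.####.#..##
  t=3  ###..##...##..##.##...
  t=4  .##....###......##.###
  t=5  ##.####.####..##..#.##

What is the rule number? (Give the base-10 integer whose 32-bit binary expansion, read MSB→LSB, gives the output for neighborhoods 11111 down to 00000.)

4182986554

  [31] ##### => #  t=1,i=20
  [30] ####. => #  t=1,i=21
  [29] ###.# => #  t=1,i=0
  [28] ###.. => #  t=3,i=2
  [27] ##.## => #  t=1,i=1
  [26] ##.#. => .  t=1,i=8
  [25] ##..# => .  t=2,i=8
  [24] ##... => #  t=0,i=15
  [23] #.### => .  t=1,i=5
  [22] #.##. => #  t=0,i=13
  [21] #.#.# => .  t=1,i=9
  [20] #.#.. => #  t=0,i=20
  [19] #..## => .  t=2,i=19
  [18] #..#. => .  t=0,i=4
  [17] #...# => #  t=0,i=0
  [16] #.... => #  t=0,i=7
  [15] .#### => .  t=1,i=19
  [14] .###. => #  t=1,i=6
  [13] .##.# => .  t=1,i=3
  [12] .##.. => .  t=0,i=14
  [11] .#.## => #  t=0,i=12
  [10] .#.#. => #  t=0,i=19
  [9] .#..# => #  t=0,i=3
  [8] .#... => #  t=0,i=6
  [7] ..### => .  t=2,i=20
  [6] ..##. => .  t=3,i=5
  [5] ..#.# => #  t=0,i=11
  [4] ..#.. => #  t=0,i=2
  [3] ...## => #  t=3,i=9
  [2] ...#. => .  t=0,i=1
  [1] ....# => #  t=0,i=9
  [0] ..... => .  t=0,i=8
  bits 11111001010100110100111100111010 = 4182986554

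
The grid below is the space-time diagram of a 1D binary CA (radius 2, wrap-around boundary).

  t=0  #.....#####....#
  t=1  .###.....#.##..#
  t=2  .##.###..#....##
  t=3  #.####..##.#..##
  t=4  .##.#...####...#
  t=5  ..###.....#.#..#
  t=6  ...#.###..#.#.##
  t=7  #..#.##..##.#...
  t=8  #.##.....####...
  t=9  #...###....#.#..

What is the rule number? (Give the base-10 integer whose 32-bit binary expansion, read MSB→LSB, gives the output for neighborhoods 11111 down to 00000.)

  [31] ##### => .  t=0,i=8
  [30] ####. => #  t=0,i=9
  [29] ###.# => .  t=3,i=0
  [28] ###.. => .  t=0,i=10
  [27] ##.## => #  t=2,i=0
  [26] ##.#. => #  t=3,i=10
  [25] ##..# => .  t=1,i=13
  [24] ##... => #  t=0,i=1
  [23] #.### => #  t=1,i=1
  [22] #.##. => .  t=1,i=11
  [21] #.#.# => #  t=6,i=12
  [20] #.#.. => #  t=3,i=11
  [19] #..## => .  t=3,i=7
  [18] #..#. => #  t=1,i=14
  [17] #...# => .  t=4,i=6
  [16] #.... => #  t=0,i=2
  [15] .#### => .  t=0,i=7
  [14] .###. => #  t=1,i=2
  [13] .##.# => #  t=2,i=2
  [12] .##.. => .  t=0,i=0
  [11] .#.## => .  t=1,i=0
  [10] .#.#. => .  t=5,i=11
  [9] .#..# => .  t=3,i=12
  [8] .#... => .  t=2,i=10
  [7] ..### => .  t=0,i=6
  [6] ..##. => #  t=0,i=15
  [5] ..#.# => #  t=1,i=9
  [4] ..#.. => #  t=2,i=9
  [3] ...## => .  t=0,i=5
  [2] ...#. => .  t=1,i=8
  [1] ....# => .  t=0,i=4
  [0] ..... => #  t=0,i=3
  bits 01001101101101010110000001110001 = 1303732337

1303732337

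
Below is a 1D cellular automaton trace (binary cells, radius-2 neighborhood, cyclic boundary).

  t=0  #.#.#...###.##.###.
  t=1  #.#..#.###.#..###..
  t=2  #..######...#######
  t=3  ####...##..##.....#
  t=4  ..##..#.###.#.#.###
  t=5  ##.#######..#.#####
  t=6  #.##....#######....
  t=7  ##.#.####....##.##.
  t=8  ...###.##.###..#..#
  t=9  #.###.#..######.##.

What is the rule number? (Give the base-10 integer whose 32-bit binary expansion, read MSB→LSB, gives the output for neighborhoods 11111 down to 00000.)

  nb #####: next=.  (t=2,i=5, bit31=0)
  nb ####.: next=#  (t=2,i=7, bit30=1)
  nb ###.#: next=.  (t=0,i=10, bit29=0)
  nb ###..: next=#  (t=1,i=16, bit28=1)
  nb ##.##: next=#  (t=0,i=11, bit27=1)
  nb ##.#.: next=.  (t=0,i=18, bit26=0)
  nb ##..#: next=#  (t=1,i=17, bit25=1)
  nb ##...: next=.  (t=2,i=9, bit24=0)
  nb #.###: next=#  (t=0,i=15, bit23=1)
  nb #.##.: next=.  (t=0,i=12, bit22=0)
  nb #.#.#: next=#  (t=0,i=0, bit21=1)
  nb #.#..: next=.  (t=0,i=4, bit20=0)
  nb #..##: next=#  (t=1,i=13, bit19=1)
  nb #..#.: next=#  (t=1,i=4, bit18=1)
  nb #...#: next=.  (t=0,i=6, bit17=0)
  nb #....: next=#  (t=3,i=14, bit16=1)
  nb .####: next=.  (t=2,i=4, bit15=0)
  nb .###.: next=#  (t=0,i=9, bit14=1)
  nb .##.#: next=.  (t=0,i=13, bit13=0)
  nb .##..: next=#  (t=3,i=8, bit12=1)
  nb .#.##: next=#  (t=1,i=6, bit11=1)
  nb .#.#.: next=.  (t=0,i=1, bit10=0)
  nb .#..#: next=#  (t=1,i=3, bit9=1)
  nb .#...: next=#  (t=0,i=5, bit8=1)
  nb ..###: next=#  (t=0,i=8, bit7=1)
  nb ..##.: next=.  (t=3,i=7, bit6=0)
  nb ..#.#: next=#  (t=1,i=0, bit5=1)
  nb ..#..: next=.  (t=8,i=15, bit4=0)
  nb ...##: next=#  (t=0,i=7, bit3=1)
  nb ...#.: next=.  (t=6,i=18, bit2=0)
  nb ....#: next=#  (t=3,i=16, bit1=1)
  nb .....: next=.  (t=3,i=15, bit0=0)
  bits 01011010101011010101101110101010 = 1521310634

1521310634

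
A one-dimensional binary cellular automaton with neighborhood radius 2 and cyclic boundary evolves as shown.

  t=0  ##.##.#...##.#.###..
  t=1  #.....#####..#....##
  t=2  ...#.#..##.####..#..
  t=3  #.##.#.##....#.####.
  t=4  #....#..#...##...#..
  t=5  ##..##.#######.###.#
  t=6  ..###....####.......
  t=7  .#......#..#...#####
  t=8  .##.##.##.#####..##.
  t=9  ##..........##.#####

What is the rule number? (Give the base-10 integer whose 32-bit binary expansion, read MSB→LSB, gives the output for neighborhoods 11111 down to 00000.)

  ##### -> #   bit 31 = 1  t=1,i=8
  ####. -> #   bit 30 = 1  t=1,i=9
  ###.# -> .   bit 29 = 0  t=3,i=18
  ###.. -> .   bit 28 = 0  t=0,i=17
  ##.## -> .   bit 27 = 0  t=0,i=2
  ##.#. -> .   bit 26 = 0  t=0,i=5
  ##..# -> #   bit 25 = 1  t=0,i=18
  ##... -> .   bit 24 = 0  t=1,i=1
  #.### -> .   bit 23 = 0  t=0,i=15
  #.##. -> .   bit 22 = 0  t=0,i=3
  #.#.# -> #   bit 21 = 1  t=0,i=13
  #.#.. -> #   bit 20 = 1  t=0,i=6
  #..## -> #   bit 19 = 1  t=0,i=19
  #..#. -> #   bit 18 = 1  t=1,i=12
  #...# -> #   bit 17 = 1  t=0,i=8
  #.... -> .   bit 16 = 0  t=1,i=2
  .#### -> .   bit 15 = 0  t=1,i=7
  .###. -> .   bit 14 = 0  t=0,i=16
  .##.# -> .   bit 13 = 0  t=0,i=1
  .##.. -> #   bit 12 = 1  t=3,i=8
  .#.## -> .   bit 11 = 0  t=0,i=14
  .#.#. -> .   bit 10 = 0  t=2,i=4
  .#..# -> .   bit 9 = 0  t=2,i=6
  .#... -> #   bit 8 = 1  t=0,i=7
  ..### -> .   bit 7 = 0  t=1,i=6
  ..##. -> #   bit 6 = 1  t=0,i=0
  ..#.# -> #   bit 5 = 1  t=2,i=3
  ..#.. -> #   bit 4 = 1  t=1,i=13
  ...## -> #   bit 3 = 1  t=0,i=9
  ...#. -> #   bit 2 = 1  t=2,i=2
  ....# -> .   bit 1 = 0  t=1,i=4
  ..... -> #   bit 0 = 1  t=1,i=3
  bits 11000010001111100001000101111101 = 3258847613

3258847613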